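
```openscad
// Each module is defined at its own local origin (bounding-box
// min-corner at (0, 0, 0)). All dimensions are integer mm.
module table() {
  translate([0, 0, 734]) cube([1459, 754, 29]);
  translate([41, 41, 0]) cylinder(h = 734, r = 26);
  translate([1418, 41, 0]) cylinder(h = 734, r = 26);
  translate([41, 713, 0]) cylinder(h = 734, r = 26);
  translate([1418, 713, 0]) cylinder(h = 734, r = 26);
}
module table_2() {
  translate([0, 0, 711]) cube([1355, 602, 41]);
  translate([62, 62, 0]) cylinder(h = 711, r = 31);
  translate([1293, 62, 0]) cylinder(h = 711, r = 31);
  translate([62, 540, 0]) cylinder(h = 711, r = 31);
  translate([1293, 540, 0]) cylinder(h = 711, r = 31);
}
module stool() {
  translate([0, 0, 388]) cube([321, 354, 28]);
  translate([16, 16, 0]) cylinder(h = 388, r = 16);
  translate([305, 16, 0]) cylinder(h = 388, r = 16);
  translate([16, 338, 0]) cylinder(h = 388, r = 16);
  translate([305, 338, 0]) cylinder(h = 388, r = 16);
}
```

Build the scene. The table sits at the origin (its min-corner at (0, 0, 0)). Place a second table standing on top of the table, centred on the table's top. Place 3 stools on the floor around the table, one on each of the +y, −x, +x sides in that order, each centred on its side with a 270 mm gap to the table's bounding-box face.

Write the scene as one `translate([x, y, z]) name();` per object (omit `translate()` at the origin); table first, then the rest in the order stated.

table();
translate([52, 76, 763]) table_2();
translate([569, 1024, 0]) stool();
translate([-591, 200, 0]) stool();
translate([1729, 200, 0]) stool();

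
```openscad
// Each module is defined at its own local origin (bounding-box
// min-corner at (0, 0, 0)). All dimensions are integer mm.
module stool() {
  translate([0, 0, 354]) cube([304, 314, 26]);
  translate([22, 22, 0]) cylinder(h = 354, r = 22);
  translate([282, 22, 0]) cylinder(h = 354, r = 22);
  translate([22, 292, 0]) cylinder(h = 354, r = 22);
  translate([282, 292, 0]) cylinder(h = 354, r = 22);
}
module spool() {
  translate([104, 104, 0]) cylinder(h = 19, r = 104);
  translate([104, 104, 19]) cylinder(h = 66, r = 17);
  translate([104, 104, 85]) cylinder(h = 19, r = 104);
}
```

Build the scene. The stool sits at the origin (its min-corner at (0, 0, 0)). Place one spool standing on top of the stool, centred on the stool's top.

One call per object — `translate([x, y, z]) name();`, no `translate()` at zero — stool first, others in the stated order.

stool();
translate([48, 53, 380]) spool();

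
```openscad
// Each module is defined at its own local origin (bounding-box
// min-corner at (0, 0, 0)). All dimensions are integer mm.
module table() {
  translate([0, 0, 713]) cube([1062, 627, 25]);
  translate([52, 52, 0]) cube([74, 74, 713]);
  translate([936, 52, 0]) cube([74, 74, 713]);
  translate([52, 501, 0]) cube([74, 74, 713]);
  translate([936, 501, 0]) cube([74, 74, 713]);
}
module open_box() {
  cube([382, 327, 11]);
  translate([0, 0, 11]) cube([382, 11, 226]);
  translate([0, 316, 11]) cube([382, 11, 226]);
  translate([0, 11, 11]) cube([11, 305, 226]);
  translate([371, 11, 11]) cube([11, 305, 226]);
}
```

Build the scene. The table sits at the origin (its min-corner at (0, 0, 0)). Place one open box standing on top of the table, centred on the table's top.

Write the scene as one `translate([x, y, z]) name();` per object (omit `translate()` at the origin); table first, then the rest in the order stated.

table();
translate([340, 150, 738]) open_box();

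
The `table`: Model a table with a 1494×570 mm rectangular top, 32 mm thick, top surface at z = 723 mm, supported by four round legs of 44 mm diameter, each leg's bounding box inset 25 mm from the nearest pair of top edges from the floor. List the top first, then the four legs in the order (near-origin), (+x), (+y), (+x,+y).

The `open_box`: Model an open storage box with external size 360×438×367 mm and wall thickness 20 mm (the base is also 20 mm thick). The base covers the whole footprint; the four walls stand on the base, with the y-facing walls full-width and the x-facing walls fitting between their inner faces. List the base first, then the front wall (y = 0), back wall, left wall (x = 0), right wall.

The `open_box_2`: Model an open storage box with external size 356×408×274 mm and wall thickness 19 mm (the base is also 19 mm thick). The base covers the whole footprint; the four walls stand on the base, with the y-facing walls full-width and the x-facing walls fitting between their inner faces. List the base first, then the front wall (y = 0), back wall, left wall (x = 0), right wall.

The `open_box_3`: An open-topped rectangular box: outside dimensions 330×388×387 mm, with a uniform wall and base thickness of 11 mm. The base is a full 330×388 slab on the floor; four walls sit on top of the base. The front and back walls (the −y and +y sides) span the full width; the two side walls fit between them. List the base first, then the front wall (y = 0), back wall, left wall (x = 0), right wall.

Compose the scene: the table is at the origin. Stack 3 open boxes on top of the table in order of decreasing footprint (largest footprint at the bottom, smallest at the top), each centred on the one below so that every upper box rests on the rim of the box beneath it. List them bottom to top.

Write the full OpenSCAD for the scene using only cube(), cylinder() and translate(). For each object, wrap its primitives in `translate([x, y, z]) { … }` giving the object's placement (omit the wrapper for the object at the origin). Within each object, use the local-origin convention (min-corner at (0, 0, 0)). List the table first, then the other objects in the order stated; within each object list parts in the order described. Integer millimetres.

translate([0, 0, 691]) cube([1494, 570, 32]);
translate([47, 47, 0]) cylinder(h = 691, r = 22);
translate([1447, 47, 0]) cylinder(h = 691, r = 22);
translate([47, 523, 0]) cylinder(h = 691, r = 22);
translate([1447, 523, 0]) cylinder(h = 691, r = 22);
translate([567, 66, 723]) {
  cube([360, 438, 20]);
  translate([0, 0, 20]) cube([360, 20, 347]);
  translate([0, 418, 20]) cube([360, 20, 347]);
  translate([0, 20, 20]) cube([20, 398, 347]);
  translate([340, 20, 20]) cube([20, 398, 347]);
}
translate([569, 81, 1090]) {
  cube([356, 408, 19]);
  translate([0, 0, 19]) cube([356, 19, 255]);
  translate([0, 389, 19]) cube([356, 19, 255]);
  translate([0, 19, 19]) cube([19, 370, 255]);
  translate([337, 19, 19]) cube([19, 370, 255]);
}
translate([582, 91, 1364]) {
  cube([330, 388, 11]);
  translate([0, 0, 11]) cube([330, 11, 376]);
  translate([0, 377, 11]) cube([330, 11, 376]);
  translate([0, 11, 11]) cube([11, 366, 376]);
  translate([319, 11, 11]) cube([11, 366, 376]);
}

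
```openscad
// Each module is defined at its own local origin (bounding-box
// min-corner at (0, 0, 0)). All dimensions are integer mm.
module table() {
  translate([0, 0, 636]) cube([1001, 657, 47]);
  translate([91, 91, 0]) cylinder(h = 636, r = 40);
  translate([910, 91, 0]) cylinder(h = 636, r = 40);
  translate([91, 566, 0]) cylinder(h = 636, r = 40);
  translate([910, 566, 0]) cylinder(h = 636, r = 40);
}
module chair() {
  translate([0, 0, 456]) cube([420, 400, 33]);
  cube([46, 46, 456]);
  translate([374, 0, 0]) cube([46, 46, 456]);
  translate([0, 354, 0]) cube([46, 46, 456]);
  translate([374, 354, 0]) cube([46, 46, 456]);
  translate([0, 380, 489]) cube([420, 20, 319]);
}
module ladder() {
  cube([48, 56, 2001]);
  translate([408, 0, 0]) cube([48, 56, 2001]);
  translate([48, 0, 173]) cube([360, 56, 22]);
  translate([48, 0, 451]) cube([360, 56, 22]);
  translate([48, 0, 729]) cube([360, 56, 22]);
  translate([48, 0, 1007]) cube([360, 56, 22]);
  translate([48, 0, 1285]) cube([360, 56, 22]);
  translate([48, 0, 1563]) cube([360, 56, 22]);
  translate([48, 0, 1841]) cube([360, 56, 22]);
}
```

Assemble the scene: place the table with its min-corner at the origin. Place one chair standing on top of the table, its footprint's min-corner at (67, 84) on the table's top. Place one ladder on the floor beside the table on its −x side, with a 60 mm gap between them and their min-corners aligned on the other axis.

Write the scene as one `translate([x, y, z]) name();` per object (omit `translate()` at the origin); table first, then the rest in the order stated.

table();
translate([67, 84, 683]) chair();
translate([-516, 0, 0]) ladder();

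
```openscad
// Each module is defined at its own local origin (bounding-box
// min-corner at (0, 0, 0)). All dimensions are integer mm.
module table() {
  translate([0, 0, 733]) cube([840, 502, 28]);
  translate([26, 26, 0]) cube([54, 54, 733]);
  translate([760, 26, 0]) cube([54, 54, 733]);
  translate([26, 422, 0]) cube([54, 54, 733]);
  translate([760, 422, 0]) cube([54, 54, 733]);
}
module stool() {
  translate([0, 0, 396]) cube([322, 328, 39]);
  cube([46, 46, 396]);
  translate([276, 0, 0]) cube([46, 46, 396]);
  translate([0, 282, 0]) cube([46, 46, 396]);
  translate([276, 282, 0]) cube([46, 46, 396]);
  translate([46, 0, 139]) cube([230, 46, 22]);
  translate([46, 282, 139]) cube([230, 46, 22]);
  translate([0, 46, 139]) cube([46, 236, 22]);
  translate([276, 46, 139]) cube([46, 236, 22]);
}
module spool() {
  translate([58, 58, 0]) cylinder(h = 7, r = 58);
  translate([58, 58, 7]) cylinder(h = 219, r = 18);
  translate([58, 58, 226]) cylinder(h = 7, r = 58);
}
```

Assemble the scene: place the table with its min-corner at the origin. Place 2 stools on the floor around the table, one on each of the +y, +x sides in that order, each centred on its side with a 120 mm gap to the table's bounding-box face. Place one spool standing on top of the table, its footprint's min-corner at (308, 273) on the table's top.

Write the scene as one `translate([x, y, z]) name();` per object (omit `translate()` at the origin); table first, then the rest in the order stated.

table();
translate([259, 622, 0]) stool();
translate([960, 87, 0]) stool();
translate([308, 273, 761]) spool();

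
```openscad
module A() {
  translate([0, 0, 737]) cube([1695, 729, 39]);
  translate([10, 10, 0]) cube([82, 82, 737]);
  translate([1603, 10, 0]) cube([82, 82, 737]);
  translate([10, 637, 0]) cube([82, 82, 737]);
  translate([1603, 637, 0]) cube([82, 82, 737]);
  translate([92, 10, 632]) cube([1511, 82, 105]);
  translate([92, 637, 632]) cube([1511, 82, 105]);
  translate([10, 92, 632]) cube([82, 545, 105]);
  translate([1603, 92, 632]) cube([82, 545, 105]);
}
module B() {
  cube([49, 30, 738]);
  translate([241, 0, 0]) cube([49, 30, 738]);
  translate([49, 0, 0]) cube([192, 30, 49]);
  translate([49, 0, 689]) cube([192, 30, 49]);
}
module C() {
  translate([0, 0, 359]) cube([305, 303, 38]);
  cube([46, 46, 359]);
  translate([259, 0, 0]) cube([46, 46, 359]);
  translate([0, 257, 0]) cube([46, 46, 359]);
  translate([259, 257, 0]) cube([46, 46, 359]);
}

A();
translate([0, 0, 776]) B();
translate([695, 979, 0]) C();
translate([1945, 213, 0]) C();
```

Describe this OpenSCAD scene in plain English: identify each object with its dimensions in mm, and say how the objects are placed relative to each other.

A is a table: top 1695 mm (x) × 729 mm (y), 39 mm thick, upper face at z = 776 mm, on four 82×82 mm square legs, each inset 10 mm from the nearest pair of top edges, running from z = 0 to the bottom of the top. Four apron rails, 82 mm thick and 105 mm tall, run between adjacent legs with their top edges flush with the underside of the top and their outer faces flush with the legs' outer faces.

B is a rectangular picture frame lying in the x–z plane (depth along y). The opening is 192 mm wide (x) by 640 mm tall (z), surrounded by a border 49 mm wide on all four sides. The frame is 30 mm deep and is made of two full-height vertical stiles with two horizontal rails fitted between them.

C is a simple wooden stool: a rectangular seat 305 mm (x) by 303 mm (y), 38 mm thick, top face at z = 397 mm, on four square legs, each 46×46 mm in cross-section. The legs rest on z = 0, each flush with a corner of the seat.

The picture frame is on top of the table. Two stools sit around the table at the +y, +x sides.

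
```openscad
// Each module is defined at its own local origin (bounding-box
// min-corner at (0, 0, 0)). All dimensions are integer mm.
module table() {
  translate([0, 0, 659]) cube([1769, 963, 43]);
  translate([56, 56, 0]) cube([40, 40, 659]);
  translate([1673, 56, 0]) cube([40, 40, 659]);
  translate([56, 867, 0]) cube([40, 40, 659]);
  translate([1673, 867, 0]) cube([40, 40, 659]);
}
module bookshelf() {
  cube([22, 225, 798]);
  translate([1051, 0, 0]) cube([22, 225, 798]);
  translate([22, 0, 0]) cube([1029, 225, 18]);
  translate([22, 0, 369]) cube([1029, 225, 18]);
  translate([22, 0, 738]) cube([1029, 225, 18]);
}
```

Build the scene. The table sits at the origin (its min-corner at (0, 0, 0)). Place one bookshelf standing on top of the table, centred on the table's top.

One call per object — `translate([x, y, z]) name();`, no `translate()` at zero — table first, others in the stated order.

table();
translate([348, 369, 702]) bookshelf();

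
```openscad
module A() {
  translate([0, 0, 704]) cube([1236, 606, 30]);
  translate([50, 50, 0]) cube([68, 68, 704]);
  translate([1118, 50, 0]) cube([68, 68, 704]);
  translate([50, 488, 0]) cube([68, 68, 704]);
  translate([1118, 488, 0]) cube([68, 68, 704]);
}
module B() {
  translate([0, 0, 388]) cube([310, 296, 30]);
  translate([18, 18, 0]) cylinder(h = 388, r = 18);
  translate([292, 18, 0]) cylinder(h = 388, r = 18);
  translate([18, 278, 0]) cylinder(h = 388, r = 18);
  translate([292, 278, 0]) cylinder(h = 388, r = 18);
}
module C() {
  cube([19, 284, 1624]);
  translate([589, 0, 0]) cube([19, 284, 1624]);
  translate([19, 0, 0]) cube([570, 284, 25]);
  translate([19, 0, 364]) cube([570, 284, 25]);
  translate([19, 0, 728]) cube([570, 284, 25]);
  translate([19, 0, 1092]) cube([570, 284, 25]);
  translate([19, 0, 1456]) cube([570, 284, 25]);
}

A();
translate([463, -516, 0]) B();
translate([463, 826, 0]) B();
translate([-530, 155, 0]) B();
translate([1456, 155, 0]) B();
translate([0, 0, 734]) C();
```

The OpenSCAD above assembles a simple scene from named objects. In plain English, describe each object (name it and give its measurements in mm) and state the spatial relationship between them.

A is a table with a 1236×606 mm rectangular top, 30 mm thick, top surface at z = 734 mm, supported by four 68×68 mm square legs, each inset 50 mm from the nearest pair of top edges, running from the floor.

B is a four-legged stool. The seat is a 310×296×30 mm slab whose top surface is at z = 418 mm; four round legs, each 36 mm in diameter, run from the floor (z = 0) to the underside of the seat, each leg's axis is inset half a diameter from the nearest pair of seat edges (so the leg's bounding box is flush with the corner).

C is an open bookshelf. Two side panels, each 19 mm thick, 284 mm deep and 1624 mm tall, stand 608 mm apart (outside-to-outside). Between them sit 5 shelves, each 25 mm thick and 284 mm deep, spanning the full gap between the sides. The bottom shelf rests on the floor (its underside at z = 0) and the clear gap between one shelf's top and the next shelf's underside is 339 mm.

Four stools sit around the table at the −y, +y, −x, +x sides. The bookshelf is on top of the table.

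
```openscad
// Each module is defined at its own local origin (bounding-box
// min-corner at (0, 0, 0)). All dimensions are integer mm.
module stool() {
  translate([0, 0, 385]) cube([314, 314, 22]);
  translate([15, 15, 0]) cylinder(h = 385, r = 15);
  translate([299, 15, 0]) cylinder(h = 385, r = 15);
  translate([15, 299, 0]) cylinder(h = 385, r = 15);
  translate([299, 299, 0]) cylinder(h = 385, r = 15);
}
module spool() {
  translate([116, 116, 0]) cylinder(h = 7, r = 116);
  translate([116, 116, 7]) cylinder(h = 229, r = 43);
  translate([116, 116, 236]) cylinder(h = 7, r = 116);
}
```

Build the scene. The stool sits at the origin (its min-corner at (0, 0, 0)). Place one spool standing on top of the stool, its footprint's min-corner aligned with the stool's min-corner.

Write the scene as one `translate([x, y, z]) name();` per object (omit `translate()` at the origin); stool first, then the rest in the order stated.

stool();
translate([0, 0, 407]) spool();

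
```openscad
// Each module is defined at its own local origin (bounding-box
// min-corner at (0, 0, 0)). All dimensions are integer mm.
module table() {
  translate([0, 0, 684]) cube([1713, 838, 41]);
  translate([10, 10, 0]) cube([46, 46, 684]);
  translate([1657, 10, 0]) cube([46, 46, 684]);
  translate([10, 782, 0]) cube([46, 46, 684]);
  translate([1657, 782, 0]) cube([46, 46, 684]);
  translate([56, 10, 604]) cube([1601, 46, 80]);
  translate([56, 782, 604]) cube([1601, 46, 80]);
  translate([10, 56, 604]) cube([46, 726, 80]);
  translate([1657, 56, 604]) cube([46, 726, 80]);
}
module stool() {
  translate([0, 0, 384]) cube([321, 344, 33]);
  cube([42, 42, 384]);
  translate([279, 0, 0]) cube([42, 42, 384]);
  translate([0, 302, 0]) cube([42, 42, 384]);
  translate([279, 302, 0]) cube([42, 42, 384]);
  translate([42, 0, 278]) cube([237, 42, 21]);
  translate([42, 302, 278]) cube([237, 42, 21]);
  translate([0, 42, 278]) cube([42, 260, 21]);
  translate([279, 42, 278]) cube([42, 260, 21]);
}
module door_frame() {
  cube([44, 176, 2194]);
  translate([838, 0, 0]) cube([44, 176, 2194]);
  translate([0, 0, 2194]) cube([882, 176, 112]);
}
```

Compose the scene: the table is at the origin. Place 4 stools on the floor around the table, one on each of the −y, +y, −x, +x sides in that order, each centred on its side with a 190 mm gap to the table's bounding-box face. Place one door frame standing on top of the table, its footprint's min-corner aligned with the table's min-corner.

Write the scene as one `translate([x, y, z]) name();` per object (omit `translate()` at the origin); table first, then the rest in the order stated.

table();
translate([696, -534, 0]) stool();
translate([696, 1028, 0]) stool();
translate([-511, 247, 0]) stool();
translate([1903, 247, 0]) stool();
translate([0, 0, 725]) door_frame();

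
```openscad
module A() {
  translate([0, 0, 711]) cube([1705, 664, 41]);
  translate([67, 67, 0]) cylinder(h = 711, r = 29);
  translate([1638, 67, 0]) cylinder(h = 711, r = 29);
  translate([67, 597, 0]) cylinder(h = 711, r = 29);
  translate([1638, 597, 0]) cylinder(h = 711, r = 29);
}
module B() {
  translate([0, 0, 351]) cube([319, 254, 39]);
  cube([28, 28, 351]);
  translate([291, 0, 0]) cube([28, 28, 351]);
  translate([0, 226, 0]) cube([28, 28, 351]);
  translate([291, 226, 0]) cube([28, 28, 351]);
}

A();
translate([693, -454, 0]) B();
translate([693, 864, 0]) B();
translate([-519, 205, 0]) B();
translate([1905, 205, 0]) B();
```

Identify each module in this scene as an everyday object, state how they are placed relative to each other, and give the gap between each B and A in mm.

A is a table. B is a stool. Four stools sit around the table at the −y, +y, −x, +x sides. The gap between each stool and the table is 200 mm.

Each stool's nearest face is 200 mm from the table's bounding box.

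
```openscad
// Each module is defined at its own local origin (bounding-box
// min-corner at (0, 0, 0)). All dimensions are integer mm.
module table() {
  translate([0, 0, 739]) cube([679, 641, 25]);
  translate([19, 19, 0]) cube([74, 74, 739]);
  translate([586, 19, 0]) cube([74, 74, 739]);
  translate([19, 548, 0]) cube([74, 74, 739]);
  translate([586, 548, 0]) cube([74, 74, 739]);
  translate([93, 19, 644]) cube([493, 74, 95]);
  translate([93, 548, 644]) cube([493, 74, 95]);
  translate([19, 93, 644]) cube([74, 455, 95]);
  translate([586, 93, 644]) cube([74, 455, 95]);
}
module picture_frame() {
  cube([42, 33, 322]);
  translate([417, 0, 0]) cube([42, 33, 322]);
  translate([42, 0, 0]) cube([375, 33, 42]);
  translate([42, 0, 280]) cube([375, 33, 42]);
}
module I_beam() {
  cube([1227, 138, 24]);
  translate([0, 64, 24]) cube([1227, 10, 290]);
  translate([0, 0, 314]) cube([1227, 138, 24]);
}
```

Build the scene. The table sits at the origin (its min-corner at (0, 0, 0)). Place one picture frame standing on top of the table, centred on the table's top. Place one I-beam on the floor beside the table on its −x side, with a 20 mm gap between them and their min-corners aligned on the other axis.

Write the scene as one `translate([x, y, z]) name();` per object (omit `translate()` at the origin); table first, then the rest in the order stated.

table();
translate([110, 304, 764]) picture_frame();
translate([-1247, 0, 0]) I_beam();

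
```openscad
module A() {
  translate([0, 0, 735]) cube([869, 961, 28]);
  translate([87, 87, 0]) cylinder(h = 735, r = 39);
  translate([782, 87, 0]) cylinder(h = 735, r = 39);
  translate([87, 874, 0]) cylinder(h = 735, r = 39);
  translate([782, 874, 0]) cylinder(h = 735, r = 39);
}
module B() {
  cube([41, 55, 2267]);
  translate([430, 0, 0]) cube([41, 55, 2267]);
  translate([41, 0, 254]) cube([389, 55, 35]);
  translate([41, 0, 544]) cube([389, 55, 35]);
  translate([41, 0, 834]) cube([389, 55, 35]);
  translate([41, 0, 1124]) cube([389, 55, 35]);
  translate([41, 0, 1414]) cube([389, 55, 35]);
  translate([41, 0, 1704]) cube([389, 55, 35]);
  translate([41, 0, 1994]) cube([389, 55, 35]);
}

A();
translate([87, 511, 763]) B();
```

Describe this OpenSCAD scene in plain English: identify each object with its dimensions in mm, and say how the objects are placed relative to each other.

A is a rectangular dining table. The top is 869×961×28 mm with its upper surface at z = 763 mm. It stands on four round legs of 78 mm diameter, each leg's bounding box inset 48 mm from the nearest pair of top edges, running from the floor to the underside of the top.

B is a wooden ladder with two side rails of 41×55 mm section and 2267 mm height, set 471 mm apart overall. Between them run 7 rectangular rungs (55 mm deep, 35 mm thick), front faces flush with the rails' −y face. The bottom of the first rung is 254 mm above the floor and each subsequent rung is 290 mm higher than the one below.

The ladder is on top of the table.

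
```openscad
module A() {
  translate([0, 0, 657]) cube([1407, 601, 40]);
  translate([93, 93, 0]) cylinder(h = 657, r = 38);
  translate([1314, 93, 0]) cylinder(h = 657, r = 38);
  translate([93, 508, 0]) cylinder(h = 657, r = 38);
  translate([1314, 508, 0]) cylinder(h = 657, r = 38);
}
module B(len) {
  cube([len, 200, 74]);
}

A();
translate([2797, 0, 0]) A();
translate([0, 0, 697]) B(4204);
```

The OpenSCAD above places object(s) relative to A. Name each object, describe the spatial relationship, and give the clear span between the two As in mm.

A is a table. B is a beam. A beam spans the tops of two tables. The clear span between the two tables is 1390 mm.

Second table starts at x = 2797; first ends at x = 1407; clear span = 2797 − 1407 = 1390 mm.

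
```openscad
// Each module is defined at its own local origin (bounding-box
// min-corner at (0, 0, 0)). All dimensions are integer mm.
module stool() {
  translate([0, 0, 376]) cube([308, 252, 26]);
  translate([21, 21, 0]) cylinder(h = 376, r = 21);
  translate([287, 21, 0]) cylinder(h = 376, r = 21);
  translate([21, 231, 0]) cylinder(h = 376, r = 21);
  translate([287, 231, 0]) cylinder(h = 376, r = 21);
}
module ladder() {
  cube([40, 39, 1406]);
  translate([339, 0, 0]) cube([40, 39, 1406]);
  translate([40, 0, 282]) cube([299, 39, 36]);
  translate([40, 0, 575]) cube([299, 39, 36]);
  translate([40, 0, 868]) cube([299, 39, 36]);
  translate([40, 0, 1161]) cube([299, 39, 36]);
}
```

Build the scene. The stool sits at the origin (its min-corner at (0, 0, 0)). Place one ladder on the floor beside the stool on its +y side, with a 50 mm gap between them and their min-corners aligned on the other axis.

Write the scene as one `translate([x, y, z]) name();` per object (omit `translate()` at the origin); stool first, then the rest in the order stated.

stool();
translate([0, 302, 0]) ladder();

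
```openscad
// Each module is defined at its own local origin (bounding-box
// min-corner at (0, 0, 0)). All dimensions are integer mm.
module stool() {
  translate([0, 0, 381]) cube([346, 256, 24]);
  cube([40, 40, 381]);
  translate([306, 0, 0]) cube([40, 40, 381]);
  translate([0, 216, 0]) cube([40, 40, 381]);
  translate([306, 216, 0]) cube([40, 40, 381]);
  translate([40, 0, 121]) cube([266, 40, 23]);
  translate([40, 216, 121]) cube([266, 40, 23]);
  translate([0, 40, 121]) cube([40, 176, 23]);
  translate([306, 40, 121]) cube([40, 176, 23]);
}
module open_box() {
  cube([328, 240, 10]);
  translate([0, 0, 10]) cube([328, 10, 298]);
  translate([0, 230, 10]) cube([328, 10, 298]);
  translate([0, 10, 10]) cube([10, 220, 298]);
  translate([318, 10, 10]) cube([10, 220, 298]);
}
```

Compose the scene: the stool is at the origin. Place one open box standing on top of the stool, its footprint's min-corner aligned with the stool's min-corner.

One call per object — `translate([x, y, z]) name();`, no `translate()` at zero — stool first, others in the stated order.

stool();
translate([0, 0, 405]) open_box();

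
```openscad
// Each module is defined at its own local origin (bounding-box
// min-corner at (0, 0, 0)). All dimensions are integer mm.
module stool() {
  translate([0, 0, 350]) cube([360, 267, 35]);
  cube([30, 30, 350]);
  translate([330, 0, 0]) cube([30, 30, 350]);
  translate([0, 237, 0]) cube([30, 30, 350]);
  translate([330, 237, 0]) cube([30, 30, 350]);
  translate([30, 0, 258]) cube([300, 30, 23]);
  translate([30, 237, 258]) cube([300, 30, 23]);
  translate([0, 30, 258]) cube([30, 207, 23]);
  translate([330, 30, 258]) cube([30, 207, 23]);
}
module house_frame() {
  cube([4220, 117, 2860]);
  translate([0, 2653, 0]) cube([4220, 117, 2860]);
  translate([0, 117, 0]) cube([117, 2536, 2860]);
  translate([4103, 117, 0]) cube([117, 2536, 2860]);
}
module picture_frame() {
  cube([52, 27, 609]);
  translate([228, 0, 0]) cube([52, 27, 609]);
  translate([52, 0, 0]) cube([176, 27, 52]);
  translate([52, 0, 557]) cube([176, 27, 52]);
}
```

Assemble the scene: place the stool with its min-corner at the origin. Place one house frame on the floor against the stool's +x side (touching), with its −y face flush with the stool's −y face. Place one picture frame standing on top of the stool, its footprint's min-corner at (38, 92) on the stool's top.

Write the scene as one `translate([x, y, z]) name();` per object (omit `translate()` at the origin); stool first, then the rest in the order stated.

stool();
translate([360, 0, 0]) house_frame();
translate([38, 92, 385]) picture_frame();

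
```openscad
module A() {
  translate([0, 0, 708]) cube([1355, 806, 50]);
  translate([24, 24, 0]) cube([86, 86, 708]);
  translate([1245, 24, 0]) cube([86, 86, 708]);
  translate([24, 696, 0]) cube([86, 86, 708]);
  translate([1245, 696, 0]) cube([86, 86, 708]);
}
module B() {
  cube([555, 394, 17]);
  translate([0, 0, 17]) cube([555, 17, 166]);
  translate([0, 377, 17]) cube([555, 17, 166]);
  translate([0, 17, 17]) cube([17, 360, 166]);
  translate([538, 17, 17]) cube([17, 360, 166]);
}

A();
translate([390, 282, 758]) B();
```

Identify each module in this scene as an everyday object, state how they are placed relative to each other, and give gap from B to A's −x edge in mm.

The open box's min-x is at 390; the table's min-x is 0; gap = 390 mm.

A is a table. B is an open box. The open box is on top of the table. The gap from the open box to the table's −x edge is 390 mm.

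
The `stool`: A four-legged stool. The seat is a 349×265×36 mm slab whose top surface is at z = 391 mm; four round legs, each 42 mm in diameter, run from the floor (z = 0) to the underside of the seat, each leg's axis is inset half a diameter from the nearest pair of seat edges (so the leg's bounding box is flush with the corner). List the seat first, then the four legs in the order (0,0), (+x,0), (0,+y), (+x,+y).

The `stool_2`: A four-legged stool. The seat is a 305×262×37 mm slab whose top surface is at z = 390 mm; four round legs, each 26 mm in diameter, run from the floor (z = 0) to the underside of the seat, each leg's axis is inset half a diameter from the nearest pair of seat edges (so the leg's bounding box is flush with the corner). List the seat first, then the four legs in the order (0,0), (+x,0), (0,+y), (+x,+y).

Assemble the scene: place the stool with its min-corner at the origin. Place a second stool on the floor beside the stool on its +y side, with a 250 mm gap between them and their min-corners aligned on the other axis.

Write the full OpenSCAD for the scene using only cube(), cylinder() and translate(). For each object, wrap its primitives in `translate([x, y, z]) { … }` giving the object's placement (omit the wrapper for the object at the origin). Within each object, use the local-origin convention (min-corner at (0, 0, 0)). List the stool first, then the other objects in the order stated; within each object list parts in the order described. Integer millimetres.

translate([0, 0, 355]) cube([349, 265, 36]);
translate([21, 21, 0]) cylinder(h = 355, r = 21);
translate([328, 21, 0]) cylinder(h = 355, r = 21);
translate([21, 244, 0]) cylinder(h = 355, r = 21);
translate([328, 244, 0]) cylinder(h = 355, r = 21);
translate([0, 515, 0]) {
  translate([0, 0, 353]) cube([305, 262, 37]);
  translate([13, 13, 0]) cylinder(h = 353, r = 13);
  translate([292, 13, 0]) cylinder(h = 353, r = 13);
  translate([13, 249, 0]) cylinder(h = 353, r = 13);
  translate([292, 249, 0]) cylinder(h = 353, r = 13);
}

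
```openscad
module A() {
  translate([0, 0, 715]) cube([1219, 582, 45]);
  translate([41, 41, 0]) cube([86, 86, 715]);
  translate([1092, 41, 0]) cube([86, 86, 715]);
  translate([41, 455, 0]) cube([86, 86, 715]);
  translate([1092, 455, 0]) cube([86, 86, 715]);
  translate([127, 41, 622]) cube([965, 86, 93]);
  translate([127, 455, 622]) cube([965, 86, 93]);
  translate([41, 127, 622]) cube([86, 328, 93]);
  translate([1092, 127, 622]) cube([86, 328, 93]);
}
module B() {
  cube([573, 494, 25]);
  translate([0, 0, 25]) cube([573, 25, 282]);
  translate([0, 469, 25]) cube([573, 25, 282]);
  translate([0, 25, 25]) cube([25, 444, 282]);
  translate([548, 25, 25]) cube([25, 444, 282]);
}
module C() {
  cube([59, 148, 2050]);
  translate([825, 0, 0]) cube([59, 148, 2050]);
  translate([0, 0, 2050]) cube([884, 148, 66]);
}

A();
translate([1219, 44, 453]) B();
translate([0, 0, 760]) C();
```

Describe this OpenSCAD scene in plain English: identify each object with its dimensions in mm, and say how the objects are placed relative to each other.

A is a table with a 1219×582 mm rectangular top, 45 mm thick, top surface at z = 760 mm, supported by four 86×86 mm square legs, each inset 41 mm from the nearest pair of top edges, running from the floor. Four apron rails, 86 mm thick and 93 mm tall, run between adjacent legs with their top edges flush with the underside of the top and their outer faces flush with the legs' outer faces.

B is an open-topped rectangular box: outside dimensions 573×494×307 mm, with a uniform wall and base thickness of 25 mm. The base is a full 573×494 slab on the floor; four walls sit on top of the base. The front and back walls (the −y and +y sides) span the full width; the two side walls fit between them.

C is a door frame. The clear opening is 766 mm wide and 2050 mm high. Two 59 mm wide jambs, 148 mm deep, stand either side of the opening from the floor to the top of the opening. A 66 mm thick head sits across the top of both jambs, spanning the full outside width of the frame.

The open box is beside the table with their tops flush at z = 760. The door frame is on top of the table.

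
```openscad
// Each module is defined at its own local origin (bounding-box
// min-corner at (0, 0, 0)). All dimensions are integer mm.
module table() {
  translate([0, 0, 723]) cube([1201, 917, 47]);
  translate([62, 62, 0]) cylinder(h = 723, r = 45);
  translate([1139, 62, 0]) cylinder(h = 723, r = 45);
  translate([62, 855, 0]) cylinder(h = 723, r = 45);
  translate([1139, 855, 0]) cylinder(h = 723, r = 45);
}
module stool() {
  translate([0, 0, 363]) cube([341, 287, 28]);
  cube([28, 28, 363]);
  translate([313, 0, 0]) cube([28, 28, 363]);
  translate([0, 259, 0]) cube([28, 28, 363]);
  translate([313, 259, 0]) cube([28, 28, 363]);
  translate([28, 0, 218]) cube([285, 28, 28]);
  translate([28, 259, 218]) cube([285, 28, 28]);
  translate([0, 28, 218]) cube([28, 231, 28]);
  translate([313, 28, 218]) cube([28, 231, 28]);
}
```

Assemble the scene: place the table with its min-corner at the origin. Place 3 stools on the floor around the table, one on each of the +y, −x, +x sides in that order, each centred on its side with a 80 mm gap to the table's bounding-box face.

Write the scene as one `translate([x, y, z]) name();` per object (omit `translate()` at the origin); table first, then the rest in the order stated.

table();
translate([430, 997, 0]) stool();
translate([-421, 315, 0]) stool();
translate([1281, 315, 0]) stool();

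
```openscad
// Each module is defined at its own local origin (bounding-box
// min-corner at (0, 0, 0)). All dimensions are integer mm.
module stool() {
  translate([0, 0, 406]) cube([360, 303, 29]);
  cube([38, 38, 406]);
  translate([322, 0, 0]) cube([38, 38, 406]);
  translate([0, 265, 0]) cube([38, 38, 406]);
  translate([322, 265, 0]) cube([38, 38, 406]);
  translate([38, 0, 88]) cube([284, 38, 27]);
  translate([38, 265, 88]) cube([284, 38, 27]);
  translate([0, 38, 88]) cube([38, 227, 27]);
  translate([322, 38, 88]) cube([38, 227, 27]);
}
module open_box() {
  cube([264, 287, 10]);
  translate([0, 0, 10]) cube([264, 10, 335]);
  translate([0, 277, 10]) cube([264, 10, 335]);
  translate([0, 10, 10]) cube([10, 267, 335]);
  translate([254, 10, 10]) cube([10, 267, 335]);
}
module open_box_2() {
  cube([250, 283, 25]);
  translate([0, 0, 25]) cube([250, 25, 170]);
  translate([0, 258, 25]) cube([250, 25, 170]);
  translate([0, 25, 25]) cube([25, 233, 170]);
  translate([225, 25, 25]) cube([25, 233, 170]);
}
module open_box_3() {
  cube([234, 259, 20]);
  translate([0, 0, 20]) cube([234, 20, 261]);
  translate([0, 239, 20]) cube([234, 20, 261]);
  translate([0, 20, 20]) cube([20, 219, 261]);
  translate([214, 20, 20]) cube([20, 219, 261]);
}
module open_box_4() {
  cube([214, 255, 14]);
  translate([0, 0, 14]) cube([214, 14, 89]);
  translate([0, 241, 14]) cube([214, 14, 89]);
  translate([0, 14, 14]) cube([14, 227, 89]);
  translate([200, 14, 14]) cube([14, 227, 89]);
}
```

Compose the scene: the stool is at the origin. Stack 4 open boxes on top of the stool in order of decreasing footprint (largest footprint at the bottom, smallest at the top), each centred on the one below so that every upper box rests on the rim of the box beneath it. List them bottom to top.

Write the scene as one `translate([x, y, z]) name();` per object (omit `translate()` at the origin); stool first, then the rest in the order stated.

stool();
translate([48, 8, 435]) open_box();
translate([55, 10, 780]) open_box_2();
translate([63, 22, 975]) open_box_3();
translate([73, 24, 1256]) open_box_4();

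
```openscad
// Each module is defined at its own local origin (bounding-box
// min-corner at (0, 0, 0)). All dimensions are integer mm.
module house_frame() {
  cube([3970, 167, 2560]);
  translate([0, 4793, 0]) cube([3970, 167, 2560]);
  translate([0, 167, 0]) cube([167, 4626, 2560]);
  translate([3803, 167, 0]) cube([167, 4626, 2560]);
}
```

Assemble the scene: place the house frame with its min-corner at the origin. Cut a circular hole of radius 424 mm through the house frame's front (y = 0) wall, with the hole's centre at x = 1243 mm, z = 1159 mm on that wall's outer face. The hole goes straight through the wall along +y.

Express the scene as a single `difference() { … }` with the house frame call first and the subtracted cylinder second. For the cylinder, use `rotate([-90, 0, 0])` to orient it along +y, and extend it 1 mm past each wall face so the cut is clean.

difference() {
  house_frame();
  translate([1243, -1, 1159]) rotate([-90, 0, 0]) cylinder(h = 169, r = 424);
}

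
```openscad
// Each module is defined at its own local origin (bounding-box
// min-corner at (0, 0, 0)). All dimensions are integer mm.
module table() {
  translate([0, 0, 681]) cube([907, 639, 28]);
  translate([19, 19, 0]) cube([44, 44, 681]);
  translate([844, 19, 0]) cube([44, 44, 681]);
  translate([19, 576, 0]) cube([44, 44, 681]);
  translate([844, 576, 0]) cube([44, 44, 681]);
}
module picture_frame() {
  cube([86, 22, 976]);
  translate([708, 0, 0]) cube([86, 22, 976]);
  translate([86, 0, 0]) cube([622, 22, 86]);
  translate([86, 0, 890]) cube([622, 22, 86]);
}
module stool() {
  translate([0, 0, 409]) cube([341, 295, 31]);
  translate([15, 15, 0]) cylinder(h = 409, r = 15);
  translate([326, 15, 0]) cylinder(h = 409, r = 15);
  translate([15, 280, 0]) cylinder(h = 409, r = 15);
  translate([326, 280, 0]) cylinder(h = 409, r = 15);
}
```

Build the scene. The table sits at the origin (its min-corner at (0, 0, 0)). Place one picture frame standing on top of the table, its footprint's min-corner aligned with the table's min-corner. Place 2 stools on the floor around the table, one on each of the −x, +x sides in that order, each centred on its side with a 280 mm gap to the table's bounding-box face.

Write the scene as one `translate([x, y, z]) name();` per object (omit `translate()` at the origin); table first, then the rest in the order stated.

table();
translate([0, 0, 709]) picture_frame();
translate([-621, 172, 0]) stool();
translate([1187, 172, 0]) stool();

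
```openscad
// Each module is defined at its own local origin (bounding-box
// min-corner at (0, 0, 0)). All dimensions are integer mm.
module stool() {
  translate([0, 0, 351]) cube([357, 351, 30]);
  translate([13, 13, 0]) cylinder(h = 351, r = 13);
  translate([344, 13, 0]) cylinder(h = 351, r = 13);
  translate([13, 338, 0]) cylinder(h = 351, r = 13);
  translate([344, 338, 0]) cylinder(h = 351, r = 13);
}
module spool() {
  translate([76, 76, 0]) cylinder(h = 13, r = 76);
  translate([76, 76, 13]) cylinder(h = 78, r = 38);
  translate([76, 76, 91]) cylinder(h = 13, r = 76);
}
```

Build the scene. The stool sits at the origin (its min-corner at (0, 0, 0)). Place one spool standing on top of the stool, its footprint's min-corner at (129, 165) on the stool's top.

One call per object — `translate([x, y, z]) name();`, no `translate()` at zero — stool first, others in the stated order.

stool();
translate([129, 165, 381]) spool();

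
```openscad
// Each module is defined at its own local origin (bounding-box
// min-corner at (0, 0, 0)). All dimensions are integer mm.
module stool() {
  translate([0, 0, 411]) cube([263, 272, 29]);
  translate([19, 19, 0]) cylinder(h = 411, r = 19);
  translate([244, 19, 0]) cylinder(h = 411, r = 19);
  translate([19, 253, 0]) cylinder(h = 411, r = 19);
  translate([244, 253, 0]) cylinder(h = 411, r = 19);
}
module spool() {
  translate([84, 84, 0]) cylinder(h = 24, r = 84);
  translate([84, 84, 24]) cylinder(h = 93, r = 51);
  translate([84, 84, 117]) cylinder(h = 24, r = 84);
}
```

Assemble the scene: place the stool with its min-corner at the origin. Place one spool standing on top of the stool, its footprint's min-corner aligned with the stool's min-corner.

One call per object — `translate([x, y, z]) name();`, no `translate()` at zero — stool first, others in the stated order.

stool();
translate([0, 0, 440]) spool();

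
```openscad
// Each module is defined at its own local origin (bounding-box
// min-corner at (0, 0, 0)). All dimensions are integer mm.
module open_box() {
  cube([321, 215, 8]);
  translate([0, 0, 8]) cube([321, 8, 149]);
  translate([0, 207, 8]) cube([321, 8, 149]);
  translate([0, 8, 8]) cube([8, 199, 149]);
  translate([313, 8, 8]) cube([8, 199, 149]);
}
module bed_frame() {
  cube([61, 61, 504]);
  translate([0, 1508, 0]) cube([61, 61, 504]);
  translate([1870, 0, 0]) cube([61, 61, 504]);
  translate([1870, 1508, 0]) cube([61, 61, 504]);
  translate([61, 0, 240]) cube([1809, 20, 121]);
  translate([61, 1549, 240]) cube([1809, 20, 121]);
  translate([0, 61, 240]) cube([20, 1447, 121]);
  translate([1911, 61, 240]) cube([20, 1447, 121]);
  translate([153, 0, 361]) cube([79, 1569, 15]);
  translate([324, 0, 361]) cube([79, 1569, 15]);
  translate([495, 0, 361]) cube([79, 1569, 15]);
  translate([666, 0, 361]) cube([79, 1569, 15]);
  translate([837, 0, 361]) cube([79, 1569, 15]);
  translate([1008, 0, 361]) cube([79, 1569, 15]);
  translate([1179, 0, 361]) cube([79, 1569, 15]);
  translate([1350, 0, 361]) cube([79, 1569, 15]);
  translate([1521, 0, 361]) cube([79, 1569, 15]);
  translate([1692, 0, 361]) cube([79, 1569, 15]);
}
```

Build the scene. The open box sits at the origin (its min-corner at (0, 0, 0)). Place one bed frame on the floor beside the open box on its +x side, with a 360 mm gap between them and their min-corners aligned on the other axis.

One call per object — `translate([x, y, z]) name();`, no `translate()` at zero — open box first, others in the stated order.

open_box();
translate([681, 0, 0]) bed_frame();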